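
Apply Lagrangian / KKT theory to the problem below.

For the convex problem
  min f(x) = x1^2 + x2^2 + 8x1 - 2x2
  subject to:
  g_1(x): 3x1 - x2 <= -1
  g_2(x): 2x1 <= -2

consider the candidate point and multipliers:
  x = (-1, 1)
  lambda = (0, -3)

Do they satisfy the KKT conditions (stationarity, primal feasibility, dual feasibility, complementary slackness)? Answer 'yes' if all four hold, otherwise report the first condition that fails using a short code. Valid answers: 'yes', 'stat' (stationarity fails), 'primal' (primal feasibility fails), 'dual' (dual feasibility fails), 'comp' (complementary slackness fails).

Gradient of f: grad f(x) = Q x + c = (6, 0)
Constraint values g_i(x) = a_i^T x - b_i:
  g_1((-1, 1)) = -3
  g_2((-1, 1)) = 0
Stationarity residual: grad f(x) + sum_i lambda_i a_i = (0, 0)
  -> stationarity OK
Primal feasibility (all g_i <= 0): OK
Dual feasibility (all lambda_i >= 0): FAILS
Complementary slackness (lambda_i * g_i(x) = 0 for all i): OK

Verdict: the first failing condition is dual_feasibility -> dual.

dual


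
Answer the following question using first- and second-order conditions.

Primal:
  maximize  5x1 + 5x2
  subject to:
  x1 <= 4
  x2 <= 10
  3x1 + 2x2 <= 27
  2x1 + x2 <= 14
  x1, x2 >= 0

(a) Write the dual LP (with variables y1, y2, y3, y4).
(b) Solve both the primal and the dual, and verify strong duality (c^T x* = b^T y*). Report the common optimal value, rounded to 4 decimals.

The standard primal-dual pair for 'max c^T x s.t. A x <= b, x >= 0' is:
  Dual:  min b^T y  s.t.  A^T y >= c,  y >= 0.

So the dual LP is:
  minimize  4y1 + 10y2 + 27y3 + 14y4
  subject to:
    y1 + 3y3 + 2y4 >= 5
    y2 + 2y3 + y4 >= 5
    y1, y2, y3, y4 >= 0

Solving the primal: x* = (2, 10).
  primal value c^T x* = 60.
Solving the dual: y* = (0, 2.5, 0, 2.5).
  dual value b^T y* = 60.
Strong duality: c^T x* = b^T y*. Confirmed.

60


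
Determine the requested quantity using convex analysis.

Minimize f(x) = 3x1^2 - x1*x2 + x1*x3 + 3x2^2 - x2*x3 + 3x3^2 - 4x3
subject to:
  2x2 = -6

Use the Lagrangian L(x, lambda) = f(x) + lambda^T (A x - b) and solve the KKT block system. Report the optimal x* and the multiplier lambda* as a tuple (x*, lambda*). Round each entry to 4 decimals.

Form the Lagrangian:
  L(x, lambda) = (1/2) x^T Q x + c^T x + lambda^T (A x - b)
Stationarity (grad_x L = 0): Q x + c + A^T lambda = 0.
Primal feasibility: A x = b.

This gives the KKT block system:
  [ Q   A^T ] [ x     ]   [-c ]
  [ A    0  ] [ lambda ] = [ b ]

Solving the linear system:
  x*      = (-0.5429, -3, 0.2571)
  lambda* = (8.8571)
  f(x*)   = 26.0571

x* = (-0.5429, -3, 0.2571), lambda* = (8.8571)


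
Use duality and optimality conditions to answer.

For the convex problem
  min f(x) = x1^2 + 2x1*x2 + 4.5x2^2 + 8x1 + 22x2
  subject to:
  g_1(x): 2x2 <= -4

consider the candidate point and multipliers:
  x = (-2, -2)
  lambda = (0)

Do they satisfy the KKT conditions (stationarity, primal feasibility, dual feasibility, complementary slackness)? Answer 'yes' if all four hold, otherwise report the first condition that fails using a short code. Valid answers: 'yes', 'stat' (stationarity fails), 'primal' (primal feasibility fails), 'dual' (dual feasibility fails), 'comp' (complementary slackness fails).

Gradient of f: grad f(x) = Q x + c = (0, 0)
Constraint values g_i(x) = a_i^T x - b_i:
  g_1((-2, -2)) = 0
Stationarity residual: grad f(x) + sum_i lambda_i a_i = (0, 0)
  -> stationarity OK
Primal feasibility (all g_i <= 0): OK
Dual feasibility (all lambda_i >= 0): OK
Complementary slackness (lambda_i * g_i(x) = 0 for all i): OK

Verdict: yes, KKT holds.

yes


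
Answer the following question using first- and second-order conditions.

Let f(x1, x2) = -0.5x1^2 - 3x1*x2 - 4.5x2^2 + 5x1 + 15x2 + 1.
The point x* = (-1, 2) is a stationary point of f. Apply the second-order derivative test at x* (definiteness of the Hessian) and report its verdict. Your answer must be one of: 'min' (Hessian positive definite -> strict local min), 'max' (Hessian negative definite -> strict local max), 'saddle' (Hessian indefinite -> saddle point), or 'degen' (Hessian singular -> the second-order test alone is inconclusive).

Compute the Hessian H = grad^2 f:
  H = [[-1, -3], [-3, -9]]
Verify stationarity: grad f(x*) = H x* + g = (0, 0).
Eigenvalues of H: -10, 0.
H has a zero eigenvalue (singular; negative semidefinite but not definite), so H is neither positive definite, negative definite, nor indefinite. The second-order test alone is inconclusive -> degen.
(Indeed, f is constant along the null direction of H through x*, so x* is not a strict local extremum.)

degen


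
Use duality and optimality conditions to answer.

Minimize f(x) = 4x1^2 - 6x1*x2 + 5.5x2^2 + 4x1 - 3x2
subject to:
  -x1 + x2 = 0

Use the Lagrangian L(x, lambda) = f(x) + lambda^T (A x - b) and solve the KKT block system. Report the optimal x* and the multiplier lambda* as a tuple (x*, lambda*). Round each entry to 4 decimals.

Form the Lagrangian:
  L(x, lambda) = (1/2) x^T Q x + c^T x + lambda^T (A x - b)
Stationarity (grad_x L = 0): Q x + c + A^T lambda = 0.
Primal feasibility: A x = b.

This gives the KKT block system:
  [ Q   A^T ] [ x     ]   [-c ]
  [ A    0  ] [ lambda ] = [ b ]

Solving the linear system:
  x*      = (-0.1429, -0.1429)
  lambda* = (3.7143)
  f(x*)   = -0.0714

x* = (-0.1429, -0.1429), lambda* = (3.7143)


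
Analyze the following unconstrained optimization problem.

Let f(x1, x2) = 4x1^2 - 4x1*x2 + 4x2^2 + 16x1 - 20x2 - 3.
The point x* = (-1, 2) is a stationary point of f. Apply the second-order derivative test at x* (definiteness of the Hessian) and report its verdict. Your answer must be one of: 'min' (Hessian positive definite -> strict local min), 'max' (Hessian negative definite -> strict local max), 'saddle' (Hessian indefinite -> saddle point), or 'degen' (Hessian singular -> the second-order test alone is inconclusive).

Compute the Hessian H = grad^2 f:
  H = [[8, -4], [-4, 8]]
Verify stationarity: grad f(x*) = H x* + g = (0, 0).
Eigenvalues of H: 4, 12.
Both eigenvalues > 0, so H is positive definite -> x* is a strict local min.

min


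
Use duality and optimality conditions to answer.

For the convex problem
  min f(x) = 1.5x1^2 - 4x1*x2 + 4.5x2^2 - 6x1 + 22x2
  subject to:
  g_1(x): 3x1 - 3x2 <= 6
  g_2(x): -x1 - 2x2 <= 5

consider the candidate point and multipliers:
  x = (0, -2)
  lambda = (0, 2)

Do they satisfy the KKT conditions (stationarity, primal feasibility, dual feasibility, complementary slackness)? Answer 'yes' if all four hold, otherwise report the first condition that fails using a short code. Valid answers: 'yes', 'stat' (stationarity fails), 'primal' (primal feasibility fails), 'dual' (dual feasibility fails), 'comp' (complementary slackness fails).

Gradient of f: grad f(x) = Q x + c = (2, 4)
Constraint values g_i(x) = a_i^T x - b_i:
  g_1((0, -2)) = 0
  g_2((0, -2)) = -1
Stationarity residual: grad f(x) + sum_i lambda_i a_i = (0, 0)
  -> stationarity OK
Primal feasibility (all g_i <= 0): OK
Dual feasibility (all lambda_i >= 0): OK
Complementary slackness (lambda_i * g_i(x) = 0 for all i): FAILS

Verdict: the first failing condition is complementary_slackness -> comp.

comp


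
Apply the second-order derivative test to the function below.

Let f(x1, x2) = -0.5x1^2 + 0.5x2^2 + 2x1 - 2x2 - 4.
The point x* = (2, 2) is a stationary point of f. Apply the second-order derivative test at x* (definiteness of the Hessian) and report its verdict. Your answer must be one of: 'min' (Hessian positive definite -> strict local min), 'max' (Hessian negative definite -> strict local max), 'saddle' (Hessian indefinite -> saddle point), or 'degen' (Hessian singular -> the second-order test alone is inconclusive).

Compute the Hessian H = grad^2 f:
  H = [[-1, 0], [0, 1]]
Verify stationarity: grad f(x*) = H x* + g = (0, 0).
Eigenvalues of H: -1, 1.
Eigenvalues have mixed signs, so H is indefinite -> x* is a saddle point.

saddle


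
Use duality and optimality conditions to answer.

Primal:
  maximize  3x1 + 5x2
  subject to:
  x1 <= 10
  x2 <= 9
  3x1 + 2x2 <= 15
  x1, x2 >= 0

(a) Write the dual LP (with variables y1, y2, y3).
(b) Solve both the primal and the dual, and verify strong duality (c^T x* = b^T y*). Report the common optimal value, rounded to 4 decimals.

The standard primal-dual pair for 'max c^T x s.t. A x <= b, x >= 0' is:
  Dual:  min b^T y  s.t.  A^T y >= c,  y >= 0.

So the dual LP is:
  minimize  10y1 + 9y2 + 15y3
  subject to:
    y1 + 3y3 >= 3
    y2 + 2y3 >= 5
    y1, y2, y3 >= 0

Solving the primal: x* = (0, 7.5).
  primal value c^T x* = 37.5.
Solving the dual: y* = (0, 0, 2.5).
  dual value b^T y* = 37.5.
Strong duality: c^T x* = b^T y*. Confirmed.

37.5


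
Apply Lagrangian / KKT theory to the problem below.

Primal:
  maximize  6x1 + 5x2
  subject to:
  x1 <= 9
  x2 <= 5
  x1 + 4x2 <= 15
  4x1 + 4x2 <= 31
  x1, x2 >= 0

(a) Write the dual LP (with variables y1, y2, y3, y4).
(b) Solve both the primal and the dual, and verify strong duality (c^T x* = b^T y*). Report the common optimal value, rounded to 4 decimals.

The standard primal-dual pair for 'max c^T x s.t. A x <= b, x >= 0' is:
  Dual:  min b^T y  s.t.  A^T y >= c,  y >= 0.

So the dual LP is:
  minimize  9y1 + 5y2 + 15y3 + 31y4
  subject to:
    y1 + y3 + 4y4 >= 6
    y2 + 4y3 + 4y4 >= 5
    y1, y2, y3, y4 >= 0

Solving the primal: x* = (7.75, 0).
  primal value c^T x* = 46.5.
Solving the dual: y* = (0, 0, 0, 1.5).
  dual value b^T y* = 46.5.
Strong duality: c^T x* = b^T y*. Confirmed.

46.5


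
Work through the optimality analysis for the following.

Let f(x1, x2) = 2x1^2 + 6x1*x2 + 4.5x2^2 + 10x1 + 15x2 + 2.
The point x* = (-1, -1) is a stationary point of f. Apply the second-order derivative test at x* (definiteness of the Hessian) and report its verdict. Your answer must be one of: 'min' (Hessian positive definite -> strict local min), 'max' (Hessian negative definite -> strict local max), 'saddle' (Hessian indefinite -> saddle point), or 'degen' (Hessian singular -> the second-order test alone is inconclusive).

Compute the Hessian H = grad^2 f:
  H = [[4, 6], [6, 9]]
Verify stationarity: grad f(x*) = H x* + g = (0, 0).
Eigenvalues of H: 0, 13.
H has a zero eigenvalue (singular; positive semidefinite but not definite), so H is neither positive definite, negative definite, nor indefinite. The second-order test alone is inconclusive -> degen.
(Indeed, f is constant along the null direction of H through x*, so x* is not a strict local extremum.)

degen


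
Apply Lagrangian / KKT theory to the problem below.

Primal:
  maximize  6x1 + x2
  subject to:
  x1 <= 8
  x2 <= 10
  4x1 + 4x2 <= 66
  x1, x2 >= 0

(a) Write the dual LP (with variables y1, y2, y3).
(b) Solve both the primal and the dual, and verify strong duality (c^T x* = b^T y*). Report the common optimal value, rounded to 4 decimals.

The standard primal-dual pair for 'max c^T x s.t. A x <= b, x >= 0' is:
  Dual:  min b^T y  s.t.  A^T y >= c,  y >= 0.

So the dual LP is:
  minimize  8y1 + 10y2 + 66y3
  subject to:
    y1 + 4y3 >= 6
    y2 + 4y3 >= 1
    y1, y2, y3 >= 0

Solving the primal: x* = (8, 8.5).
  primal value c^T x* = 56.5.
Solving the dual: y* = (5, 0, 0.25).
  dual value b^T y* = 56.5.
Strong duality: c^T x* = b^T y*. Confirmed.

56.5


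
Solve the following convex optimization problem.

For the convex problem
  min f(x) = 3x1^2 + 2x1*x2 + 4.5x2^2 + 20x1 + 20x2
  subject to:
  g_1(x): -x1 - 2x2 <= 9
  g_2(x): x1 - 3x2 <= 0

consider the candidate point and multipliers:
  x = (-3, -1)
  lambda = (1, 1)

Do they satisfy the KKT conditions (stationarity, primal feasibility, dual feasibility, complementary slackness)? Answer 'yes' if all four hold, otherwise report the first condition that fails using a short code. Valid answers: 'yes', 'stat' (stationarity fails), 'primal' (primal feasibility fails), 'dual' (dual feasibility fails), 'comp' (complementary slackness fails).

Gradient of f: grad f(x) = Q x + c = (0, 5)
Constraint values g_i(x) = a_i^T x - b_i:
  g_1((-3, -1)) = -4
  g_2((-3, -1)) = 0
Stationarity residual: grad f(x) + sum_i lambda_i a_i = (0, 0)
  -> stationarity OK
Primal feasibility (all g_i <= 0): OK
Dual feasibility (all lambda_i >= 0): OK
Complementary slackness (lambda_i * g_i(x) = 0 for all i): FAILS

Verdict: the first failing condition is complementary_slackness -> comp.

comp


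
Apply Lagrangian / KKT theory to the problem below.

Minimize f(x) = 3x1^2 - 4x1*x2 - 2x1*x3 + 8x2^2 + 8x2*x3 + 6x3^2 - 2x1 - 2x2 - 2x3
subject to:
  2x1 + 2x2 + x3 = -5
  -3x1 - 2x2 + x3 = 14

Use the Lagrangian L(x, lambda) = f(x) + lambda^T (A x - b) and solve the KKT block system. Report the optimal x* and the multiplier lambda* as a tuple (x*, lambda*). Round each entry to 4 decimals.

Form the Lagrangian:
  L(x, lambda) = (1/2) x^T Q x + c^T x + lambda^T (A x - b)
Stationarity (grad_x L = 0): Q x + c + A^T lambda = 0.
Primal feasibility: A x = b.

This gives the KKT block system:
  [ Q   A^T ] [ x     ]   [-c ]
  [ A    0  ] [ lambda ] = [ b ]

Solving the linear system:
  x*      = (-2.1094, -2.1133, 3.4453)
  lambda* = (-13.375, -13.2812)
  f(x*)   = 60.3086

x* = (-2.1094, -2.1133, 3.4453), lambda* = (-13.375, -13.2812)


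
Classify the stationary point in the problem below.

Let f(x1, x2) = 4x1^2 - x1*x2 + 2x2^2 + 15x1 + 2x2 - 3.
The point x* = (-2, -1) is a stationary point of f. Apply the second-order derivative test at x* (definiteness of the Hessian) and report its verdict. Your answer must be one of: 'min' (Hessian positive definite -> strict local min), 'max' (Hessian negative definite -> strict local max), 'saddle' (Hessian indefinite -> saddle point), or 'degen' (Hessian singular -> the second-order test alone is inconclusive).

Compute the Hessian H = grad^2 f:
  H = [[8, -1], [-1, 4]]
Verify stationarity: grad f(x*) = H x* + g = (0, 0).
Eigenvalues of H: 3.7639, 8.2361.
Both eigenvalues > 0, so H is positive definite -> x* is a strict local min.

min


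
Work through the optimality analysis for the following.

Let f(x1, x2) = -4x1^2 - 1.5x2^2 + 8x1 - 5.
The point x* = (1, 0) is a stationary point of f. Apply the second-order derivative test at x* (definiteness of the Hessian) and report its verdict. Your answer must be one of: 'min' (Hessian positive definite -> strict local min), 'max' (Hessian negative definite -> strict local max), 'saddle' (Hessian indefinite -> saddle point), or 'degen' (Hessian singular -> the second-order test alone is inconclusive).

Compute the Hessian H = grad^2 f:
  H = [[-8, 0], [0, -3]]
Verify stationarity: grad f(x*) = H x* + g = (0, 0).
Eigenvalues of H: -8, -3.
Both eigenvalues < 0, so H is negative definite -> x* is a strict local max.

max


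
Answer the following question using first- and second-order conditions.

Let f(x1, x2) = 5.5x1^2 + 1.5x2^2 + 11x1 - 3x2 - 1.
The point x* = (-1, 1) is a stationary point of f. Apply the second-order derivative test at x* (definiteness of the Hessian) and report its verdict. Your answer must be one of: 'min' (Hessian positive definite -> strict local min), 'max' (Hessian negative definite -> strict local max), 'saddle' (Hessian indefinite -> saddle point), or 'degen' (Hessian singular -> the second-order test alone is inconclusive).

Compute the Hessian H = grad^2 f:
  H = [[11, 0], [0, 3]]
Verify stationarity: grad f(x*) = H x* + g = (0, 0).
Eigenvalues of H: 3, 11.
Both eigenvalues > 0, so H is positive definite -> x* is a strict local min.

min


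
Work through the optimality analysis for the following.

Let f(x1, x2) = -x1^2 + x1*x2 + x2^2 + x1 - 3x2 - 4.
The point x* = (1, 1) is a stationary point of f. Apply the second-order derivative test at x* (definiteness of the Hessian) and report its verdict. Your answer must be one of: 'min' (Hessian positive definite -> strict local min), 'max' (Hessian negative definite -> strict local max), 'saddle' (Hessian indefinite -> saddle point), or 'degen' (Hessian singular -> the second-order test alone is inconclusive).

Compute the Hessian H = grad^2 f:
  H = [[-2, 1], [1, 2]]
Verify stationarity: grad f(x*) = H x* + g = (0, 0).
Eigenvalues of H: -2.2361, 2.2361.
Eigenvalues have mixed signs, so H is indefinite -> x* is a saddle point.

saddle


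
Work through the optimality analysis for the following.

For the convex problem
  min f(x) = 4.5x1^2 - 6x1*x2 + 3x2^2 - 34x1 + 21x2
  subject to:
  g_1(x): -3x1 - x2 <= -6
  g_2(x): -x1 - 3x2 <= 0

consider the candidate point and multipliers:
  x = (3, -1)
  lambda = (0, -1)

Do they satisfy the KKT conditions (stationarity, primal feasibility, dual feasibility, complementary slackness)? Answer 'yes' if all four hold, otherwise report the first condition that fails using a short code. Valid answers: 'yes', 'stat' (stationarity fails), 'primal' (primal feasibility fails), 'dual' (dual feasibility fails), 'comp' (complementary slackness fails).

Gradient of f: grad f(x) = Q x + c = (-1, -3)
Constraint values g_i(x) = a_i^T x - b_i:
  g_1((3, -1)) = -2
  g_2((3, -1)) = 0
Stationarity residual: grad f(x) + sum_i lambda_i a_i = (0, 0)
  -> stationarity OK
Primal feasibility (all g_i <= 0): OK
Dual feasibility (all lambda_i >= 0): FAILS
Complementary slackness (lambda_i * g_i(x) = 0 for all i): OK

Verdict: the first failing condition is dual_feasibility -> dual.

dual


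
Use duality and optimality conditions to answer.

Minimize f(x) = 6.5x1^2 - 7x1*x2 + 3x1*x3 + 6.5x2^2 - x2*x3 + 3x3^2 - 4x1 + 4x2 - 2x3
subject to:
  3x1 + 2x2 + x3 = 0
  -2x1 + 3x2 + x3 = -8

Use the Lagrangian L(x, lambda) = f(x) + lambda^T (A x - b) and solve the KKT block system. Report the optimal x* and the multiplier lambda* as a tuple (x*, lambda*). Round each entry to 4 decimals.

Form the Lagrangian:
  L(x, lambda) = (1/2) x^T Q x + c^T x + lambda^T (A x - b)
Stationarity (grad_x L = 0): Q x + c + A^T lambda = 0.
Primal feasibility: A x = b.

This gives the KKT block system:
  [ Q   A^T ] [ x     ]   [-c ]
  [ A    0  ] [ lambda ] = [ b ]

Solving the linear system:
  x*      = (1.3538, -1.2309, -1.5997)
  lambda* = (-0.961, 7.2669)
  f(x*)   = 25.4978

x* = (1.3538, -1.2309, -1.5997), lambda* = (-0.961, 7.2669)


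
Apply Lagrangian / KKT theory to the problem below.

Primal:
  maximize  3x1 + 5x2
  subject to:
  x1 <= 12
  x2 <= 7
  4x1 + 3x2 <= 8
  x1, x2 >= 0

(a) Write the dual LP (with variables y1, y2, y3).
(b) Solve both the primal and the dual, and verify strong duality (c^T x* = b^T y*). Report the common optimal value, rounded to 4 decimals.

The standard primal-dual pair for 'max c^T x s.t. A x <= b, x >= 0' is:
  Dual:  min b^T y  s.t.  A^T y >= c,  y >= 0.

So the dual LP is:
  minimize  12y1 + 7y2 + 8y3
  subject to:
    y1 + 4y3 >= 3
    y2 + 3y3 >= 5
    y1, y2, y3 >= 0

Solving the primal: x* = (0, 2.6667).
  primal value c^T x* = 13.3333.
Solving the dual: y* = (0, 0, 1.6667).
  dual value b^T y* = 13.3333.
Strong duality: c^T x* = b^T y*. Confirmed.

13.3333


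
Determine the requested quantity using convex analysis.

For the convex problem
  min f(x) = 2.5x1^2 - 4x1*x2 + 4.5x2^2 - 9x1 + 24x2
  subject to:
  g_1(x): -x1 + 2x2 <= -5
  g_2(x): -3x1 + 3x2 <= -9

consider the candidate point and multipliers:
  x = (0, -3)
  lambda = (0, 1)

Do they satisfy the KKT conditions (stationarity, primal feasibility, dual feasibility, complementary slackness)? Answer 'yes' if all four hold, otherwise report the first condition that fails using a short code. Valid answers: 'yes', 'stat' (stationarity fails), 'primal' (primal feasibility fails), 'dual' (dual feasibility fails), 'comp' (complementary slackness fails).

Gradient of f: grad f(x) = Q x + c = (3, -3)
Constraint values g_i(x) = a_i^T x - b_i:
  g_1((0, -3)) = -1
  g_2((0, -3)) = 0
Stationarity residual: grad f(x) + sum_i lambda_i a_i = (0, 0)
  -> stationarity OK
Primal feasibility (all g_i <= 0): OK
Dual feasibility (all lambda_i >= 0): OK
Complementary slackness (lambda_i * g_i(x) = 0 for all i): OK

Verdict: yes, KKT holds.

yes


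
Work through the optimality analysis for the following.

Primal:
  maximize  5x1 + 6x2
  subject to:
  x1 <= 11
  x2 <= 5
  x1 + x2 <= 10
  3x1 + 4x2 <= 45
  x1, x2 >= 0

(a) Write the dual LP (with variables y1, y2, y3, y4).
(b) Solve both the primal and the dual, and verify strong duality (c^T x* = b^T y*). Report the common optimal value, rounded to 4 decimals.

The standard primal-dual pair for 'max c^T x s.t. A x <= b, x >= 0' is:
  Dual:  min b^T y  s.t.  A^T y >= c,  y >= 0.

So the dual LP is:
  minimize  11y1 + 5y2 + 10y3 + 45y4
  subject to:
    y1 + y3 + 3y4 >= 5
    y2 + y3 + 4y4 >= 6
    y1, y2, y3, y4 >= 0

Solving the primal: x* = (5, 5).
  primal value c^T x* = 55.
Solving the dual: y* = (0, 1, 5, 0).
  dual value b^T y* = 55.
Strong duality: c^T x* = b^T y*. Confirmed.

55


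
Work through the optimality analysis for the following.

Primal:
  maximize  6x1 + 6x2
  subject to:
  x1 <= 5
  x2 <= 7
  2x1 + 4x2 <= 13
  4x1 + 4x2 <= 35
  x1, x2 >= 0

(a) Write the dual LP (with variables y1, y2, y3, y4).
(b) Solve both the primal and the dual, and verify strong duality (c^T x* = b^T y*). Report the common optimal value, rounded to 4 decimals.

The standard primal-dual pair for 'max c^T x s.t. A x <= b, x >= 0' is:
  Dual:  min b^T y  s.t.  A^T y >= c,  y >= 0.

So the dual LP is:
  minimize  5y1 + 7y2 + 13y3 + 35y4
  subject to:
    y1 + 2y3 + 4y4 >= 6
    y2 + 4y3 + 4y4 >= 6
    y1, y2, y3, y4 >= 0

Solving the primal: x* = (5, 0.75).
  primal value c^T x* = 34.5.
Solving the dual: y* = (3, 0, 1.5, 0).
  dual value b^T y* = 34.5.
Strong duality: c^T x* = b^T y*. Confirmed.

34.5


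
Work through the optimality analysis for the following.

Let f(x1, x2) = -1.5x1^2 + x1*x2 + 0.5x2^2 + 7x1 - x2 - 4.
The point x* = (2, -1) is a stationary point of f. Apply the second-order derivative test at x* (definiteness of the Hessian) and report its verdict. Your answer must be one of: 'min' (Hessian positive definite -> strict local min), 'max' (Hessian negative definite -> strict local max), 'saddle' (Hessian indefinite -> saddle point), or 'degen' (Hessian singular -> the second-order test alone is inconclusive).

Compute the Hessian H = grad^2 f:
  H = [[-3, 1], [1, 1]]
Verify stationarity: grad f(x*) = H x* + g = (0, 0).
Eigenvalues of H: -3.2361, 1.2361.
Eigenvalues have mixed signs, so H is indefinite -> x* is a saddle point.

saddle


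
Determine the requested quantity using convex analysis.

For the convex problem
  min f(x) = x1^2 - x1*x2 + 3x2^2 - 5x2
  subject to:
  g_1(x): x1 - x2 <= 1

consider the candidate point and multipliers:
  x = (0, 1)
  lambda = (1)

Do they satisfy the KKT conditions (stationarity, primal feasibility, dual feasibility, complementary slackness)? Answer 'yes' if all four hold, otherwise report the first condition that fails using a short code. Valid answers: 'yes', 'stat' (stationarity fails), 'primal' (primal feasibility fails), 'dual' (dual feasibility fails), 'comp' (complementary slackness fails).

Gradient of f: grad f(x) = Q x + c = (-1, 1)
Constraint values g_i(x) = a_i^T x - b_i:
  g_1((0, 1)) = -2
Stationarity residual: grad f(x) + sum_i lambda_i a_i = (0, 0)
  -> stationarity OK
Primal feasibility (all g_i <= 0): OK
Dual feasibility (all lambda_i >= 0): OK
Complementary slackness (lambda_i * g_i(x) = 0 for all i): FAILS

Verdict: the first failing condition is complementary_slackness -> comp.

comp


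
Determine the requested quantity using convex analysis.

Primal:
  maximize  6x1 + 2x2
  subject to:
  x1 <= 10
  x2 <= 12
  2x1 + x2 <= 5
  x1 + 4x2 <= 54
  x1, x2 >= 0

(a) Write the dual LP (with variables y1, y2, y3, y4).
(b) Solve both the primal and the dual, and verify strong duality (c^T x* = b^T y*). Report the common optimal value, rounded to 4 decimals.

The standard primal-dual pair for 'max c^T x s.t. A x <= b, x >= 0' is:
  Dual:  min b^T y  s.t.  A^T y >= c,  y >= 0.

So the dual LP is:
  minimize  10y1 + 12y2 + 5y3 + 54y4
  subject to:
    y1 + 2y3 + y4 >= 6
    y2 + y3 + 4y4 >= 2
    y1, y2, y3, y4 >= 0

Solving the primal: x* = (2.5, 0).
  primal value c^T x* = 15.
Solving the dual: y* = (0, 0, 3, 0).
  dual value b^T y* = 15.
Strong duality: c^T x* = b^T y*. Confirmed.

15


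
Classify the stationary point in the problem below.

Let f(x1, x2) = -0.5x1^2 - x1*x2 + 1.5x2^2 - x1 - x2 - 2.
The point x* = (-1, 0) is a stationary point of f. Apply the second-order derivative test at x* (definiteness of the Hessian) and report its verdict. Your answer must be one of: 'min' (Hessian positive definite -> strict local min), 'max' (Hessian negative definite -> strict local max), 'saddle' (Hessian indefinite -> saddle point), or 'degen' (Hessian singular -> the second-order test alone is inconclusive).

Compute the Hessian H = grad^2 f:
  H = [[-1, -1], [-1, 3]]
Verify stationarity: grad f(x*) = H x* + g = (0, 0).
Eigenvalues of H: -1.2361, 3.2361.
Eigenvalues have mixed signs, so H is indefinite -> x* is a saddle point.

saddle


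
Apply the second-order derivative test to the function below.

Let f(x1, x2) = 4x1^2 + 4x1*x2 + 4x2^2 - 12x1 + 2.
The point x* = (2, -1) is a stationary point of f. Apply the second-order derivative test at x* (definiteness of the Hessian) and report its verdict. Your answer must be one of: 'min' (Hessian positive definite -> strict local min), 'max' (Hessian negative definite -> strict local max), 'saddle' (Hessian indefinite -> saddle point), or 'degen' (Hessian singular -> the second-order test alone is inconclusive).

Compute the Hessian H = grad^2 f:
  H = [[8, 4], [4, 8]]
Verify stationarity: grad f(x*) = H x* + g = (0, 0).
Eigenvalues of H: 4, 12.
Both eigenvalues > 0, so H is positive definite -> x* is a strict local min.

min


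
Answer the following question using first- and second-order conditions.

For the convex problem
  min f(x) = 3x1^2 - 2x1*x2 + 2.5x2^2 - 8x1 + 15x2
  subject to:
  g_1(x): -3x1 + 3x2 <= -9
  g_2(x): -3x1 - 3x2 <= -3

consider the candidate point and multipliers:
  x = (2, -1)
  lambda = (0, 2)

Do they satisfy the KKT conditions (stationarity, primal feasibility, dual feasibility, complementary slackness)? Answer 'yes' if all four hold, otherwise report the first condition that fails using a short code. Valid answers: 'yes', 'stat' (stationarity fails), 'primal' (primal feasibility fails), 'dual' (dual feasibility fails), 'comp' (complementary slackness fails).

Gradient of f: grad f(x) = Q x + c = (6, 6)
Constraint values g_i(x) = a_i^T x - b_i:
  g_1((2, -1)) = 0
  g_2((2, -1)) = 0
Stationarity residual: grad f(x) + sum_i lambda_i a_i = (0, 0)
  -> stationarity OK
Primal feasibility (all g_i <= 0): OK
Dual feasibility (all lambda_i >= 0): OK
Complementary slackness (lambda_i * g_i(x) = 0 for all i): OK

Verdict: yes, KKT holds.

yes


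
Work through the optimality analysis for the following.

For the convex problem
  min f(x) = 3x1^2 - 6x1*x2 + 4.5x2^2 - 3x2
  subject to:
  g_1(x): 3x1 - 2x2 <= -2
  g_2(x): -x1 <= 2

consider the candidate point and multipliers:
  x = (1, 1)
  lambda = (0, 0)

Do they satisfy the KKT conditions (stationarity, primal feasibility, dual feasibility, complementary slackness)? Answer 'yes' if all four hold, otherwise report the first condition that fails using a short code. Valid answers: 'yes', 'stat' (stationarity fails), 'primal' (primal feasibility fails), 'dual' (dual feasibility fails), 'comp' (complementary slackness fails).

Gradient of f: grad f(x) = Q x + c = (0, 0)
Constraint values g_i(x) = a_i^T x - b_i:
  g_1((1, 1)) = 3
  g_2((1, 1)) = -3
Stationarity residual: grad f(x) + sum_i lambda_i a_i = (0, 0)
  -> stationarity OK
Primal feasibility (all g_i <= 0): FAILS
Dual feasibility (all lambda_i >= 0): OK
Complementary slackness (lambda_i * g_i(x) = 0 for all i): OK

Verdict: the first failing condition is primal_feasibility -> primal.

primal


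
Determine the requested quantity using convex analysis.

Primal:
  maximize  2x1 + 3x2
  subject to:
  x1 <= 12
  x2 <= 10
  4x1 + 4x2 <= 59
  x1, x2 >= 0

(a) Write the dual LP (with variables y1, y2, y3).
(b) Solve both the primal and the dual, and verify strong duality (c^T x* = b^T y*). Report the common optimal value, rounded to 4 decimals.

The standard primal-dual pair for 'max c^T x s.t. A x <= b, x >= 0' is:
  Dual:  min b^T y  s.t.  A^T y >= c,  y >= 0.

So the dual LP is:
  minimize  12y1 + 10y2 + 59y3
  subject to:
    y1 + 4y3 >= 2
    y2 + 4y3 >= 3
    y1, y2, y3 >= 0

Solving the primal: x* = (4.75, 10).
  primal value c^T x* = 39.5.
Solving the dual: y* = (0, 1, 0.5).
  dual value b^T y* = 39.5.
Strong duality: c^T x* = b^T y*. Confirmed.

39.5


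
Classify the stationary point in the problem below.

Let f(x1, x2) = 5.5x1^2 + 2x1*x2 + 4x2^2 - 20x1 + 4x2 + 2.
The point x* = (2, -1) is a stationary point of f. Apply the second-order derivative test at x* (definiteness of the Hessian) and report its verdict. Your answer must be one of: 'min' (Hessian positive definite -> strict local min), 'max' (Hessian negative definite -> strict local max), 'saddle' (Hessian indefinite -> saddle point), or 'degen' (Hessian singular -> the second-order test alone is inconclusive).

Compute the Hessian H = grad^2 f:
  H = [[11, 2], [2, 8]]
Verify stationarity: grad f(x*) = H x* + g = (0, 0).
Eigenvalues of H: 7, 12.
Both eigenvalues > 0, so H is positive definite -> x* is a strict local min.

min


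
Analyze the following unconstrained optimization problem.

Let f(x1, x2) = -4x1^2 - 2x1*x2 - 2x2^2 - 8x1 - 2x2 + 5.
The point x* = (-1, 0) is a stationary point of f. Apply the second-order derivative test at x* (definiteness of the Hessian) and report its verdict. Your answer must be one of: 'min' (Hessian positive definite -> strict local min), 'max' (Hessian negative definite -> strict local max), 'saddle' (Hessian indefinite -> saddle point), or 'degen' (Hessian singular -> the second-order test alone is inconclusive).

Compute the Hessian H = grad^2 f:
  H = [[-8, -2], [-2, -4]]
Verify stationarity: grad f(x*) = H x* + g = (0, 0).
Eigenvalues of H: -8.8284, -3.1716.
Both eigenvalues < 0, so H is negative definite -> x* is a strict local max.

max


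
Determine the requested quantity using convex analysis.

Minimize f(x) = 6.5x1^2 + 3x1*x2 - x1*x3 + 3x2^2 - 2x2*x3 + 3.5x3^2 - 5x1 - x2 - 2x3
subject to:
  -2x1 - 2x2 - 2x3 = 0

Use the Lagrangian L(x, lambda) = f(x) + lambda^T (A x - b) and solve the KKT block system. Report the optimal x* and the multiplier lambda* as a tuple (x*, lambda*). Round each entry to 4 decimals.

Form the Lagrangian:
  L(x, lambda) = (1/2) x^T Q x + c^T x + lambda^T (A x - b)
Stationarity (grad_x L = 0): Q x + c + A^T lambda = 0.
Primal feasibility: A x = b.

This gives the KKT block system:
  [ Q   A^T ] [ x     ]   [-c ]
  [ A    0  ] [ lambda ] = [ b ]

Solving the linear system:
  x*      = (0.3122, -0.2976, -0.0146)
  lambda* = (-0.9098)
  f(x*)   = -0.6171

x* = (0.3122, -0.2976, -0.0146), lambda* = (-0.9098)


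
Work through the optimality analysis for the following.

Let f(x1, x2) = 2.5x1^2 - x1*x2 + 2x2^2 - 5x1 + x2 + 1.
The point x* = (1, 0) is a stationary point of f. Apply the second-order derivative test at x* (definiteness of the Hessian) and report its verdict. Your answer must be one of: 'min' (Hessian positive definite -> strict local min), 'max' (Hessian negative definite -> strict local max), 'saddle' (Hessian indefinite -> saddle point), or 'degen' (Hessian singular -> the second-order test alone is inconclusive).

Compute the Hessian H = grad^2 f:
  H = [[5, -1], [-1, 4]]
Verify stationarity: grad f(x*) = H x* + g = (0, 0).
Eigenvalues of H: 3.382, 5.618.
Both eigenvalues > 0, so H is positive definite -> x* is a strict local min.

min


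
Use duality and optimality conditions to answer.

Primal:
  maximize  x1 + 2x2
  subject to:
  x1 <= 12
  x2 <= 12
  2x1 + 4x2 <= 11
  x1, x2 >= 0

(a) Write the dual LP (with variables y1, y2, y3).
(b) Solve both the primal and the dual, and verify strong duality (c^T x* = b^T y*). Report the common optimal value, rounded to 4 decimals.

The standard primal-dual pair for 'max c^T x s.t. A x <= b, x >= 0' is:
  Dual:  min b^T y  s.t.  A^T y >= c,  y >= 0.

So the dual LP is:
  minimize  12y1 + 12y2 + 11y3
  subject to:
    y1 + 2y3 >= 1
    y2 + 4y3 >= 2
    y1, y2, y3 >= 0

Solving the primal: x* = (5.5, 0).
  primal value c^T x* = 5.5.
Solving the dual: y* = (0, 0, 0.5).
  dual value b^T y* = 5.5.
Strong duality: c^T x* = b^T y*. Confirmed.

5.5


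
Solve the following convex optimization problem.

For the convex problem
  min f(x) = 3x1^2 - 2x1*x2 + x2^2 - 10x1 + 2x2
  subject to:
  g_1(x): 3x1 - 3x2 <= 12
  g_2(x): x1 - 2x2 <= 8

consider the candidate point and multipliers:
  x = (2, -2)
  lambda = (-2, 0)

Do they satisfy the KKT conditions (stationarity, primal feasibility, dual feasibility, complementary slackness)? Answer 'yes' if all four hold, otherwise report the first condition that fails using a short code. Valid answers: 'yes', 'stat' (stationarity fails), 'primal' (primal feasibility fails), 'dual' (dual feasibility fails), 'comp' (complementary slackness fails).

Gradient of f: grad f(x) = Q x + c = (6, -6)
Constraint values g_i(x) = a_i^T x - b_i:
  g_1((2, -2)) = 0
  g_2((2, -2)) = -2
Stationarity residual: grad f(x) + sum_i lambda_i a_i = (0, 0)
  -> stationarity OK
Primal feasibility (all g_i <= 0): OK
Dual feasibility (all lambda_i >= 0): FAILS
Complementary slackness (lambda_i * g_i(x) = 0 for all i): OK

Verdict: the first failing condition is dual_feasibility -> dual.

dual


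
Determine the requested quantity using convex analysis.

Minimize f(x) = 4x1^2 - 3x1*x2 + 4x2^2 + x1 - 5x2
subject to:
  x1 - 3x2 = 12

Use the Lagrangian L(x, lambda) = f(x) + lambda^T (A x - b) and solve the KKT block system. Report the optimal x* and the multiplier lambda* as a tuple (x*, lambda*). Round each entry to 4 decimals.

Form the Lagrangian:
  L(x, lambda) = (1/2) x^T Q x + c^T x + lambda^T (A x - b)
Stationarity (grad_x L = 0): Q x + c + A^T lambda = 0.
Primal feasibility: A x = b.

This gives the KKT block system:
  [ Q   A^T ] [ x     ]   [-c ]
  [ A    0  ] [ lambda ] = [ b ]

Solving the linear system:
  x*      = (-0.0968, -4.0323)
  lambda* = (-12.3226)
  f(x*)   = 83.9677

x* = (-0.0968, -4.0323), lambda* = (-12.3226)


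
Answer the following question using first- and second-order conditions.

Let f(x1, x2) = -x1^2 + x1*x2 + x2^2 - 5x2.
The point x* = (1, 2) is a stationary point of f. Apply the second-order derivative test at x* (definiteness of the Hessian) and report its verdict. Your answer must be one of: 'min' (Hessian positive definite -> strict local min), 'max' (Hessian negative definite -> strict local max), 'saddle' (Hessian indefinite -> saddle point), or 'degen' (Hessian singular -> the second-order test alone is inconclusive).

Compute the Hessian H = grad^2 f:
  H = [[-2, 1], [1, 2]]
Verify stationarity: grad f(x*) = H x* + g = (0, 0).
Eigenvalues of H: -2.2361, 2.2361.
Eigenvalues have mixed signs, so H is indefinite -> x* is a saddle point.

saddle


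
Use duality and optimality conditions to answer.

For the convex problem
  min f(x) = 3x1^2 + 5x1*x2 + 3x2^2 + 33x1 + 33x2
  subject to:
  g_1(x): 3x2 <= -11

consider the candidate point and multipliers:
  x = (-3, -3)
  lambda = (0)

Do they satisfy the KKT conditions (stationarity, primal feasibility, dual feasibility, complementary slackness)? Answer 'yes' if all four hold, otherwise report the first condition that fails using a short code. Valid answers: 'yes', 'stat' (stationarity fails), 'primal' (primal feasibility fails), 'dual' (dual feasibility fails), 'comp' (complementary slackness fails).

Gradient of f: grad f(x) = Q x + c = (0, 0)
Constraint values g_i(x) = a_i^T x - b_i:
  g_1((-3, -3)) = 2
Stationarity residual: grad f(x) + sum_i lambda_i a_i = (0, 0)
  -> stationarity OK
Primal feasibility (all g_i <= 0): FAILS
Dual feasibility (all lambda_i >= 0): OK
Complementary slackness (lambda_i * g_i(x) = 0 for all i): OK

Verdict: the first failing condition is primal_feasibility -> primal.

primal


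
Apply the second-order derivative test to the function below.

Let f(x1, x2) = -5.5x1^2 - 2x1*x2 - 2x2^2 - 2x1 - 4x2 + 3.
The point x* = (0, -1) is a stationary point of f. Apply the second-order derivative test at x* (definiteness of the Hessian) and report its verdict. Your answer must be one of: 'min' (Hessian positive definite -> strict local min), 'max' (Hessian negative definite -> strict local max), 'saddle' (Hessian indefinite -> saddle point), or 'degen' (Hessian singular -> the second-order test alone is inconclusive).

Compute the Hessian H = grad^2 f:
  H = [[-11, -2], [-2, -4]]
Verify stationarity: grad f(x*) = H x* + g = (0, 0).
Eigenvalues of H: -11.5311, -3.4689.
Both eigenvalues < 0, so H is negative definite -> x* is a strict local max.

max


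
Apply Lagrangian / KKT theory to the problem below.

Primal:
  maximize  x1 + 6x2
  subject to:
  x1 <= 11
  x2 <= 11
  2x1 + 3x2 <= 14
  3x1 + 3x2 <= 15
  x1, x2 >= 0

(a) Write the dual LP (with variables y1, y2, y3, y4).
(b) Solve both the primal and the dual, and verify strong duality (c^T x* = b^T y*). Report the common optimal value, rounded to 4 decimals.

The standard primal-dual pair for 'max c^T x s.t. A x <= b, x >= 0' is:
  Dual:  min b^T y  s.t.  A^T y >= c,  y >= 0.

So the dual LP is:
  minimize  11y1 + 11y2 + 14y3 + 15y4
  subject to:
    y1 + 2y3 + 3y4 >= 1
    y2 + 3y3 + 3y4 >= 6
    y1, y2, y3, y4 >= 0

Solving the primal: x* = (0, 4.6667).
  primal value c^T x* = 28.
Solving the dual: y* = (0, 0, 2, 0).
  dual value b^T y* = 28.
Strong duality: c^T x* = b^T y*. Confirmed.

28


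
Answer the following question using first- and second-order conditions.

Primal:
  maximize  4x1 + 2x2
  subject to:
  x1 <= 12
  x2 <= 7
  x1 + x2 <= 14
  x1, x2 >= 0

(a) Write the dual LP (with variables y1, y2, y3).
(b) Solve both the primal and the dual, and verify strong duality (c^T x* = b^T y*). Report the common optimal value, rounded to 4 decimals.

The standard primal-dual pair for 'max c^T x s.t. A x <= b, x >= 0' is:
  Dual:  min b^T y  s.t.  A^T y >= c,  y >= 0.

So the dual LP is:
  minimize  12y1 + 7y2 + 14y3
  subject to:
    y1 + y3 >= 4
    y2 + y3 >= 2
    y1, y2, y3 >= 0

Solving the primal: x* = (12, 2).
  primal value c^T x* = 52.
Solving the dual: y* = (2, 0, 2).
  dual value b^T y* = 52.
Strong duality: c^T x* = b^T y*. Confirmed.

52


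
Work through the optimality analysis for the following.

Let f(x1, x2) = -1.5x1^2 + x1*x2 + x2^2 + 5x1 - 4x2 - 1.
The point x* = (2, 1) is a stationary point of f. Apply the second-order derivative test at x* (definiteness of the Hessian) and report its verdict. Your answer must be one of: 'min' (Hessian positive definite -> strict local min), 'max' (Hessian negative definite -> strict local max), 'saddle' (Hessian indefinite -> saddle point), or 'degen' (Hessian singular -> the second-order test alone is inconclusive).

Compute the Hessian H = grad^2 f:
  H = [[-3, 1], [1, 2]]
Verify stationarity: grad f(x*) = H x* + g = (0, 0).
Eigenvalues of H: -3.1926, 2.1926.
Eigenvalues have mixed signs, so H is indefinite -> x* is a saddle point.

saddle


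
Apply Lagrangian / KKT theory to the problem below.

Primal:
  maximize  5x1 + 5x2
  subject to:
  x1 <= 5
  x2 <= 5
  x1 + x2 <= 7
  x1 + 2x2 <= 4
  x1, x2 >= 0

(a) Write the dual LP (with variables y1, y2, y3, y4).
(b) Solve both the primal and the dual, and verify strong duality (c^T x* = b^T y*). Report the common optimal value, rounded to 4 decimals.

The standard primal-dual pair for 'max c^T x s.t. A x <= b, x >= 0' is:
  Dual:  min b^T y  s.t.  A^T y >= c,  y >= 0.

So the dual LP is:
  minimize  5y1 + 5y2 + 7y3 + 4y4
  subject to:
    y1 + y3 + y4 >= 5
    y2 + y3 + 2y4 >= 5
    y1, y2, y3, y4 >= 0

Solving the primal: x* = (4, 0).
  primal value c^T x* = 20.
Solving the dual: y* = (0, 0, 0, 5).
  dual value b^T y* = 20.
Strong duality: c^T x* = b^T y*. Confirmed.

20


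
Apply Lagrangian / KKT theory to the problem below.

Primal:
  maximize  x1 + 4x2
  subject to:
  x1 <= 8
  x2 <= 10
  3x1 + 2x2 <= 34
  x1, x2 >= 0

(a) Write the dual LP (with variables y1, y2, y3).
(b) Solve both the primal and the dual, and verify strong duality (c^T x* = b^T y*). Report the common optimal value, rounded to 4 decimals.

The standard primal-dual pair for 'max c^T x s.t. A x <= b, x >= 0' is:
  Dual:  min b^T y  s.t.  A^T y >= c,  y >= 0.

So the dual LP is:
  minimize  8y1 + 10y2 + 34y3
  subject to:
    y1 + 3y3 >= 1
    y2 + 2y3 >= 4
    y1, y2, y3 >= 0

Solving the primal: x* = (4.6667, 10).
  primal value c^T x* = 44.6667.
Solving the dual: y* = (0, 3.3333, 0.3333).
  dual value b^T y* = 44.6667.
Strong duality: c^T x* = b^T y*. Confirmed.

44.6667
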